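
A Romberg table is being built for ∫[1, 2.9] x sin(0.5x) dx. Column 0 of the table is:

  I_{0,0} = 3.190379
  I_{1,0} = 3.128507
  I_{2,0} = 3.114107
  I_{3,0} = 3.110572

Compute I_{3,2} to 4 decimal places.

3.1094

Richardson extrapolation on the trapezoidal column (denominator 4−1=3):
I_{2,1} = 3.114107 + (3.114107 − 3.128507)/3 = 3.109307
I_{3,1} = 3.110572 + (3.110572 − 3.114107)/3 = 3.109394
I_{3,2} = (16·3.109394 − 3.109307) / 15 = 3.109400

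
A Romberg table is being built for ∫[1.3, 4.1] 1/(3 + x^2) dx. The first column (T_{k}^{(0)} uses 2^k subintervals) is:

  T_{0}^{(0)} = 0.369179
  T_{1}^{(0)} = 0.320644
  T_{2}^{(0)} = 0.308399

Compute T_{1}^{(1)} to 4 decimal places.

Richardson extrapolation on the trapezoidal column (denominator 4−1=3):
T_{1}^{(1)} = (4·0.320644 − 0.369179) / 3 = 0.304466

0.3045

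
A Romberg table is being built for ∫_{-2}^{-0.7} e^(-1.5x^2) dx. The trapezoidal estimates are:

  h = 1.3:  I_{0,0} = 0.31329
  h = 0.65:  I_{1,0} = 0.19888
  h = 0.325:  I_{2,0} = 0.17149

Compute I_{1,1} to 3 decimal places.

0.161

Richardson extrapolation on the trapezoidal column (denominator 4−1=3):
I_{1,1} = (4·0.19888 − 0.31329) / 3 = 0.16074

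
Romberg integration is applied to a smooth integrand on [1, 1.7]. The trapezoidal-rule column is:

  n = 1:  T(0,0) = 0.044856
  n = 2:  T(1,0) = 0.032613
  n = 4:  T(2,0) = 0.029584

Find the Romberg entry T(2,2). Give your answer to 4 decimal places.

T(1,1) = (4·0.032613 − 0.044856) / 3 = 0.028532
T(2,1) = 0.029584 + (0.029584 − 0.032613)/3 = 0.028574
T(2,2) = 0.028574 + (0.028574 − 0.028532)/15 = 0.028577

0.0286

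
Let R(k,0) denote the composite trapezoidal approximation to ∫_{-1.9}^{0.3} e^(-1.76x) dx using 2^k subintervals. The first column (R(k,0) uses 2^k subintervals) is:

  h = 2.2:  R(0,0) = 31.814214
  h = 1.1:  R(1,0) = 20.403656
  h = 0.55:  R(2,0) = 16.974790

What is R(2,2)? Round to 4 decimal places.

15.7806

Richardson extrapolation on the trapezoidal column (denominator 4−1=3):
R(1,1) = 20.403656 + (20.403656 − 31.814214)/3 = 16.600137
R(2,1) = (4·16.974790 − 20.403656) / 3 = 15.831835
R(2,2) = 15.831835 + (15.831835 − 16.600137)/15 = 15.780615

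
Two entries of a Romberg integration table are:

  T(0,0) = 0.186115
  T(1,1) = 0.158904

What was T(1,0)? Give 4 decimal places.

0.1657

From T(1,1) = (4·T(1,0) − T(0,0))/3, solve for T(1,0):
4·T(1,0) = 3·0.158904 + 0.186115 = 0.662827
T(1,0) = 0.165707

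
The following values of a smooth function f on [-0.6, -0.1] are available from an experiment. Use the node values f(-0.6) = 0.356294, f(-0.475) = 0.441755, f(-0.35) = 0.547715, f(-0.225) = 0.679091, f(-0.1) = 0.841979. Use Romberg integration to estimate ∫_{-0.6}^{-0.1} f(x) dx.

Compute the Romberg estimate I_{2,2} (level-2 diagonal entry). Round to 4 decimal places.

0.2824

I_{0,0} (trapezoid, 1 panel, h=0.5000): 0.299568
I_{1,0} (trapezoid, 2 panels, h=0.2500): 0.286713
I_{2,0} (trapezoid, 4 panels, h=0.1250): 0.283462
I_{1,1} = 0.286713 + (0.286713 − 0.299568)/3 = 0.282428
I_{2,1} = 0.283462 + (0.283462 − 0.286713)/3 = 0.282378
I_{2,2} = 0.282378 + (0.282378 − 0.282428)/15 = 0.282375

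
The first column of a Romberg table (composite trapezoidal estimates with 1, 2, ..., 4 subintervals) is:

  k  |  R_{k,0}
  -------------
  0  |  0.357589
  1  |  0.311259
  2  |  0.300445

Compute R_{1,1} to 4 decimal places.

0.2958

Richardson extrapolation on the trapezoidal column (denominator 4−1=3):
R_{1,1} = 0.311259 + (0.311259 − 0.357589)/3 = 0.295816
(Column j=1 coincides with Simpson's rule on the same nodes.)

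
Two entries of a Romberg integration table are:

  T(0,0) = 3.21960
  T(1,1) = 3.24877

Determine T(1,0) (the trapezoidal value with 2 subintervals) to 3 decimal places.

3.241

From T(1,1) = (4·T(1,0) − T(0,0))/3, solve for T(1,0):
4·T(1,0) = 3·3.24877 + 3.21960 = 12.96591
T(1,0) = 3.24148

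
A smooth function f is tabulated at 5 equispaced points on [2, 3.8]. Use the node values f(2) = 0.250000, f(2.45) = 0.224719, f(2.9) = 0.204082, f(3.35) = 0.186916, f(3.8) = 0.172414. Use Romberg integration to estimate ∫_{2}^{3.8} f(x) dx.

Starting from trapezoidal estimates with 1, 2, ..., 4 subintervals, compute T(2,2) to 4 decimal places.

T(0,0) (trapezoid, 1 panel, h=1.8000): 0.380173
T(1,0) (trapezoid, 2 panels, h=0.9000): 0.373760
T(2,0) (trapezoid, 4 panels, h=0.4500): 0.372116
T(1,1) = 0.373760 + (0.373760 − 0.380173)/3 = 0.371622
T(2,1) = 0.372116 + (0.372116 − 0.373760)/3 = 0.371568
T(2,2) = 0.371568 + (0.371568 − 0.371622)/15 = 0.371564

0.3716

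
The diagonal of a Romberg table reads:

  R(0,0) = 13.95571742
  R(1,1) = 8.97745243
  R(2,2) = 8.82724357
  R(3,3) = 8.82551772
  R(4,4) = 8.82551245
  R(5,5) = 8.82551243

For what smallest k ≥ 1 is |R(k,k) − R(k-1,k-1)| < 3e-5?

k = 4

|R(1,1) − R(0,0)| = 4.97826499 ≥ 3e-5
|R(2,2) − R(1,1)| = 0.15020886 ≥ 3e-5
|R(3,3) − R(2,2)| = 0.00172585 ≥ 3e-5
|R(4,4) − R(3,3)| = 0.00000527 < 3e-5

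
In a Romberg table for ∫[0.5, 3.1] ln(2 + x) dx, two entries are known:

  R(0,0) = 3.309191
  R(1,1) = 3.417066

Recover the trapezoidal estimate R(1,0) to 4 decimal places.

3.3901

From R(1,1) = (4·R(1,0) − R(0,0))/3, solve for R(1,0):
4·R(1,0) = 3·3.417066 + 3.309191 = 13.560389
R(1,0) = 3.390097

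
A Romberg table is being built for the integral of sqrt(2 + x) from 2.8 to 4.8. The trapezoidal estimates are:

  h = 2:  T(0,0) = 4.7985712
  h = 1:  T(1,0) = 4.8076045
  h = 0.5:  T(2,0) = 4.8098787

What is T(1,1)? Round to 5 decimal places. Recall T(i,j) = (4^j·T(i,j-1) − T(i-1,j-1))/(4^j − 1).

4.81062

Richardson extrapolation on the trapezoidal column (denominator 4−1=3):
T(1,1) = (4·4.8076045 − 4.7985712) / 3 = 4.8106156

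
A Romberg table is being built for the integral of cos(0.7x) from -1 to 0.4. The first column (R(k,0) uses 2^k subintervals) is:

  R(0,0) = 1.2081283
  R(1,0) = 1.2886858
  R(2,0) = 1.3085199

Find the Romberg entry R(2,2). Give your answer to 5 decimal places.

1.31510

R(1,1) = 1.2886858 + (1.2886858 − 1.2081283)/3 = 1.3155383
R(2,1) = 1.3085199 + (1.3085199 − 1.2886858)/3 = 1.3151313
R(2,2) = 1.3151313 + (1.3151313 − 1.3155383)/15 = 1.3151042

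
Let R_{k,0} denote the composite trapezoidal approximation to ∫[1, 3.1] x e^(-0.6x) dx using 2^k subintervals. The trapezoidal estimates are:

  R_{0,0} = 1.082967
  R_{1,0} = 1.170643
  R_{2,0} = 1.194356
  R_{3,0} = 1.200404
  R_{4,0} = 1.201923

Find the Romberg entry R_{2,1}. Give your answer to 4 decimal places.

1.2023

Richardson extrapolation on the trapezoidal column (denominator 4−1=3):
R_{2,1} = (4·1.194356 − 1.170643) / 3 = 1.202260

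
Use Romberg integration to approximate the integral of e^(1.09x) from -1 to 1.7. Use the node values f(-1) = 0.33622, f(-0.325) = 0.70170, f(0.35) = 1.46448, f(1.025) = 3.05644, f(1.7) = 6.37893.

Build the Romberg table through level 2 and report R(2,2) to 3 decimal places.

R(0,0) (trapezoid, 1 panel, h=2.7000): 9.06545
R(1,0) (trapezoid, 2 panels, h=1.3500): 6.50977
R(2,0) (trapezoid, 4 panels, h=0.6750): 5.79163
R(1,1) = 6.50977 + (6.50977 − 9.06545)/3 = 5.65788
R(2,1) = 5.79163 + (5.79163 − 6.50977)/3 = 5.55225
R(2,2) = 5.55225 + (5.55225 − 5.65788)/15 = 5.54521

5.545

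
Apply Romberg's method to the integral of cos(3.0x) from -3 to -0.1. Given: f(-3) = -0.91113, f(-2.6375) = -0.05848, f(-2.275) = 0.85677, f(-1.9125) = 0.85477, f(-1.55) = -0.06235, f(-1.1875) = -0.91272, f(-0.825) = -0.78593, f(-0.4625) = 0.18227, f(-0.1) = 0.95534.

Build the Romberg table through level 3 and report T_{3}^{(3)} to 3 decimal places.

T_{0}^{(0)} (trapezoid, 1 panel, h=2.9000): 0.06410
T_{1}^{(0)} (trapezoid, 2 panels, h=1.4500): -0.05836
T_{2}^{(0)} (trapezoid, 4 panels, h=0.7250): 0.02218
T_{3}^{(0)} (trapezoid, 8 panels, h=0.3625): 0.03496
T_{1}^{(1)} = -0.05836 + (-0.05836 − 0.06410)/3 = -0.09918
T_{2}^{(1)} = 0.02218 + (0.02218 − (-0.05836))/3 = 0.04903
T_{3}^{(1)} = 0.03496 + (0.03496 − 0.02218)/3 = 0.03922
T_{2}^{(2)} = 0.04903 + (0.04903 − (-0.09918))/15 = 0.05891
T_{3}^{(2)} = 0.03922 + (0.03922 − 0.04903)/15 = 0.03857
T_{3}^{(3)} = 0.03857 + (0.03857 − 0.05891)/63 = 0.03825

0.038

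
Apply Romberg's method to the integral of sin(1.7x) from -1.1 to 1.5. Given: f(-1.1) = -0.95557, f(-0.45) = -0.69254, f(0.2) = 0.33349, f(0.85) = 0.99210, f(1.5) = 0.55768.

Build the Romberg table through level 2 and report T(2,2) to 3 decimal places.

T(0,0) (trapezoid, 1 panel, h=2.6000): -0.51726
T(1,0) (trapezoid, 2 panels, h=1.3000): 0.17491
T(2,0) (trapezoid, 4 panels, h=0.6500): 0.28217
T(1,1) = 0.17491 + (0.17491 − (-0.51726))/3 = 0.40563
T(2,1) = 0.28217 + (0.28217 − 0.17491)/3 = 0.31792
T(2,2) = 0.31792 + (0.31792 − 0.40563)/15 = 0.31207

0.312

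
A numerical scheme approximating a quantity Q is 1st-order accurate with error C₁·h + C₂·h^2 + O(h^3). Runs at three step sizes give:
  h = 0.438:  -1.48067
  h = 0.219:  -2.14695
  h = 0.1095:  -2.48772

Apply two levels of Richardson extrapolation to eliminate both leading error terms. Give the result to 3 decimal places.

First eliminate the h term (factor 2^1 = 2):
  B₁ = (2·(-2.14695) − (-1.48067))/1 = -2.81323
  B₂ = (2·(-2.48772) − (-2.14695))/1 = -2.82849
Then eliminate the h^2 term (factor 2^2 = 4):
  (4·(-2.82849) − (-2.81323))/3 = -2.83358

-2.834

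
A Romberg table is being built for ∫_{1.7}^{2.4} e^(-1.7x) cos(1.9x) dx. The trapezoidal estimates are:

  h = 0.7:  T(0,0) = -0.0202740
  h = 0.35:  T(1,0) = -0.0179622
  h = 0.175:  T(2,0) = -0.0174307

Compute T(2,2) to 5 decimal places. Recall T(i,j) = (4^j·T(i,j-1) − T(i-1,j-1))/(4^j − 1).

-0.01726

Richardson extrapolation on the trapezoidal column (denominator 4−1=3):
T(1,1) = -0.0179622 + (-0.0179622 − (-0.0202740))/3 = -0.0171916
T(2,1) = -0.0174307 + (-0.0174307 − (-0.0179622))/3 = -0.0172535
T(2,2) = -0.0172535 + (-0.0172535 − (-0.0171916))/15 = -0.0172576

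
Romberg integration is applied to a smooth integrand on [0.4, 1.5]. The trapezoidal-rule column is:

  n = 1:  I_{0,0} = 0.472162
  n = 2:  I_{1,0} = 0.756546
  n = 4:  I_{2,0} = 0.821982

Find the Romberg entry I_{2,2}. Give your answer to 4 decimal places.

Richardson extrapolation on the trapezoidal column (denominator 4−1=3):
I_{1,1} = (4·0.756546 − 0.472162) / 3 = 0.851341
I_{2,1} = 0.821982 + (0.821982 − 0.756546)/3 = 0.843794
I_{2,2} = (16·0.843794 − 0.851341) / 15 = 0.843291

0.8433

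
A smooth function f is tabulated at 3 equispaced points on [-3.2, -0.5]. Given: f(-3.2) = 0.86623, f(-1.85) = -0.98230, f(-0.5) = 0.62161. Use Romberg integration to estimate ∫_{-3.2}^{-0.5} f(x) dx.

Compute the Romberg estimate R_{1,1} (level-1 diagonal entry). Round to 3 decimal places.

R_{0,0} (trapezoid, 1 panel, h=2.7000): 2.00858
R_{1,0} (trapezoid, 2 panels, h=1.3500): -0.32181
R_{1,1} = -0.32181 + (-0.32181 − 2.00858)/3 = -1.09861

-1.099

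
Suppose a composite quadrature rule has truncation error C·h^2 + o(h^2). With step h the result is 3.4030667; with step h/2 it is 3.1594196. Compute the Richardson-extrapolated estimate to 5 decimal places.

3.07820

Extrapolated value = (4·A(h/2) − A(h)) / (4 − 1)
= (4·3.1594196 − 3.4030667) / 3
= 9.2346117 / 3 = 3.0782039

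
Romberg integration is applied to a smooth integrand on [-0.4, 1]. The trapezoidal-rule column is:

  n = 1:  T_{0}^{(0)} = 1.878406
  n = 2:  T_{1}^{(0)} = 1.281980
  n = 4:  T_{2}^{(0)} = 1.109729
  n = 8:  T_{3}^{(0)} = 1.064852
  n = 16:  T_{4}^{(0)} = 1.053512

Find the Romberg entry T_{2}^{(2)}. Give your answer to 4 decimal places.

1.0503

Richardson extrapolation on the trapezoidal column (denominator 4−1=3):
T_{1}^{(1)} = (4·1.281980 − 1.878406) / 3 = 1.083171
T_{2}^{(1)} = 1.109729 + (1.109729 − 1.281980)/3 = 1.052312
T_{2}^{(2)} = 1.052312 + (1.052312 − 1.083171)/15 = 1.050255
(Column j=1 coincides with Simpson's rule on the same nodes.)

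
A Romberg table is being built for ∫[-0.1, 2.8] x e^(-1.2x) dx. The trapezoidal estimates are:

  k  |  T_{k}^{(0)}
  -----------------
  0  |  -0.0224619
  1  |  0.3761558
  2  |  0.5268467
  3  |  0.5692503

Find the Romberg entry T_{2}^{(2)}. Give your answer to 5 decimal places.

0.58161

Richardson extrapolation on the trapezoidal column (denominator 4−1=3):
T_{1}^{(1)} = 0.3761558 + (0.3761558 − (-0.0224619))/3 = 0.5090284
T_{2}^{(1)} = (4·0.5268467 − 0.3761558) / 3 = 0.5770770
T_{2}^{(2)} = 0.5770770 + (0.5770770 − 0.5090284)/15 = 0.5816136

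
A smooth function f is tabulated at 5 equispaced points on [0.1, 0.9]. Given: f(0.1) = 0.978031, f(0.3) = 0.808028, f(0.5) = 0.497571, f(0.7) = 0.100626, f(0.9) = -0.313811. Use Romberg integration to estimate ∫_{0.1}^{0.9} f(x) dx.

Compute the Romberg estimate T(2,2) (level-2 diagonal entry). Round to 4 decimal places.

0.3529

T(0,0) (trapezoid, 1 panel, h=0.8000): 0.265688
T(1,0) (trapezoid, 2 panels, h=0.4000): 0.331872
T(2,0) (trapezoid, 4 panels, h=0.2000): 0.347667
T(1,1) = 0.331872 + (0.331872 − 0.265688)/3 = 0.353933
T(2,1) = 0.347667 + (0.347667 − 0.331872)/3 = 0.352932
T(2,2) = 0.352932 + (0.352932 − 0.353933)/15 = 0.352865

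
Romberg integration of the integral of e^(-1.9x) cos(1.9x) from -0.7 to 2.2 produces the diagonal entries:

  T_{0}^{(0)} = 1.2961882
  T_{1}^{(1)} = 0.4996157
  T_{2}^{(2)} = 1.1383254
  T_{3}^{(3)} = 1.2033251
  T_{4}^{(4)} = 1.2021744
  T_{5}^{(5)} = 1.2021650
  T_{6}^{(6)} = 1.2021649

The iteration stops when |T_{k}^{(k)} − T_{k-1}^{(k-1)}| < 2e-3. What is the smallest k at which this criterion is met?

k = 4

|T_{1}^{(1)} − T_{0}^{(0)}| = 0.7965725 ≥ 2e-3
|T_{2}^{(2)} − T_{1}^{(1)}| = 0.6387097 ≥ 2e-3
|T_{3}^{(3)} − T_{2}^{(2)}| = 0.0649997 ≥ 2e-3
|T_{4}^{(4)} − T_{3}^{(3)}| = 0.0011507 < 2e-3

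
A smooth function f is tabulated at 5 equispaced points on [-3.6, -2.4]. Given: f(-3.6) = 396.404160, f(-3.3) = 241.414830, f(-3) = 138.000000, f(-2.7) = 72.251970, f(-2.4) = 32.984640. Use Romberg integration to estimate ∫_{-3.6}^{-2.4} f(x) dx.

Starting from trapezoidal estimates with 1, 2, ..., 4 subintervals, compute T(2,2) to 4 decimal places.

195.9875

T(0,0) (trapezoid, 1 panel, h=1.2000): 257.633280
T(1,0) (trapezoid, 2 panels, h=0.6000): 211.616640
T(2,0) (trapezoid, 4 panels, h=0.3000): 199.908360
T(1,1) = 211.616640 + (211.616640 − 257.633280)/3 = 196.277760
T(2,1) = 199.908360 + (199.908360 − 211.616640)/3 = 196.005600
T(2,2) = 196.005600 + (196.005600 − 196.277760)/15 = 195.987456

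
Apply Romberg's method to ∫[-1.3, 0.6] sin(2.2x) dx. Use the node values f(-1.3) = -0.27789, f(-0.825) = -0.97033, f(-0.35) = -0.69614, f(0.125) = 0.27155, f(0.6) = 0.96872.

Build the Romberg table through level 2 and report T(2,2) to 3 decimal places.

T(0,0) (trapezoid, 1 panel, h=1.9000): 0.65629
T(1,0) (trapezoid, 2 panels, h=0.9500): -0.33319
T(2,0) (trapezoid, 4 panels, h=0.4750): -0.49851
T(1,1) = -0.33319 + (-0.33319 − 0.65629)/3 = -0.66302
T(2,1) = -0.49851 + (-0.49851 − (-0.33319))/3 = -0.55362
T(2,2) = -0.55362 + (-0.55362 − (-0.66302))/15 = -0.54633

-0.546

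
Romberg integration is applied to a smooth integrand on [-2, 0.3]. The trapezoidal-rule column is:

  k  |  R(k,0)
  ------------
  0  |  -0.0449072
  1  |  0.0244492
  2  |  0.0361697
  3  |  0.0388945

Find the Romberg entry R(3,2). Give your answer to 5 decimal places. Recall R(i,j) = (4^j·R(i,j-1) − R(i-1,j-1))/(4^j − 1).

R(2,1) = (4·0.0361697 − 0.0244492) / 3 = 0.0400765
R(3,1) = (4·0.0388945 − 0.0361697) / 3 = 0.0398028
R(3,2) = 0.0398028 + (0.0398028 − 0.0400765)/15 = 0.0397846

0.03978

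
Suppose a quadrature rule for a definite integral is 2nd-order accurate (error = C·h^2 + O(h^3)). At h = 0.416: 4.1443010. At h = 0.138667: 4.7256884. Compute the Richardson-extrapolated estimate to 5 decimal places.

4.79836

Extrapolated value = (9·A(h/3) − A(h)) / (9 − 1)
= (9·4.7256884 − 4.1443010) / 8
= 38.3868946 / 8 = 4.7983618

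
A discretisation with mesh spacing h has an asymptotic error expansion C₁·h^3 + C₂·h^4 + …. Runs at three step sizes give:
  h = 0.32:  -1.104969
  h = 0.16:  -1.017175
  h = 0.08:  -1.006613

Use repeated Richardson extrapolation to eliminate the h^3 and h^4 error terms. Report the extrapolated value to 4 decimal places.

First eliminate the h^3 term (factor 2^3 = 8):
  B₁ = (8·(-1.017175) − (-1.104969))/7 = -1.004633
  B₂ = (8·(-1.006613) − (-1.017175))/7 = -1.005104
Then eliminate the h^4 term (factor 2^4 = 16):
  (16·(-1.005104) − (-1.004633))/15 = -1.005135

-1.0051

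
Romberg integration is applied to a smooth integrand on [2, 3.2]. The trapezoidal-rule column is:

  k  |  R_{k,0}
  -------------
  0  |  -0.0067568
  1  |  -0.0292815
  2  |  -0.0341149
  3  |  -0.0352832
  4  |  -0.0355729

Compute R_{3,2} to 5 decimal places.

Richardson extrapolation on the trapezoidal column (denominator 4−1=3):
R_{2,1} = -0.0341149 + (-0.0341149 − (-0.0292815))/3 = -0.0357260
R_{3,1} = -0.0352832 + (-0.0352832 − (-0.0341149))/3 = -0.0356726
R_{3,2} = (16·(-0.0356726) − (-0.0357260)) / 15 = -0.0356690
(Column j=1 coincides with Simpson's rule on the same nodes.)

-0.03567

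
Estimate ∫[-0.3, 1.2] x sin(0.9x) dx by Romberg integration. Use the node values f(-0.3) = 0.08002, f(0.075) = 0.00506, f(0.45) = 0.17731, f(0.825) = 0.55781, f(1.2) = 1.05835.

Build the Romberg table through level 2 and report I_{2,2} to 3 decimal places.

0.468

I_{0,0} (trapezoid, 1 panel, h=1.5000): 0.85378
I_{1,0} (trapezoid, 2 panels, h=0.7500): 0.55987
I_{2,0} (trapezoid, 4 panels, h=0.3750): 0.49101
I_{1,1} = 0.55987 + (0.55987 − 0.85378)/3 = 0.46190
I_{2,1} = 0.49101 + (0.49101 − 0.55987)/3 = 0.46806
I_{2,2} = 0.46806 + (0.46806 − 0.46190)/15 = 0.46847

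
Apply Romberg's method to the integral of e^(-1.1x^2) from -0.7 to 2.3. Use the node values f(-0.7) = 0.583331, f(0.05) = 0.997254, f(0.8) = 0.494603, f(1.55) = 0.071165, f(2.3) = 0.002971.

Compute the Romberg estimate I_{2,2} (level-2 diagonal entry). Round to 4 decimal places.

1.4743

I_{0,0} (trapezoid, 1 panel, h=3.0000): 0.879453
I_{1,0} (trapezoid, 2 panels, h=1.5000): 1.181631
I_{2,0} (trapezoid, 4 panels, h=0.7500): 1.392130
I_{1,1} = 1.181631 + (1.181631 − 0.879453)/3 = 1.282357
I_{2,1} = 1.392130 + (1.392130 − 1.181631)/3 = 1.462296
I_{2,2} = 1.462296 + (1.462296 − 1.282357)/15 = 1.474292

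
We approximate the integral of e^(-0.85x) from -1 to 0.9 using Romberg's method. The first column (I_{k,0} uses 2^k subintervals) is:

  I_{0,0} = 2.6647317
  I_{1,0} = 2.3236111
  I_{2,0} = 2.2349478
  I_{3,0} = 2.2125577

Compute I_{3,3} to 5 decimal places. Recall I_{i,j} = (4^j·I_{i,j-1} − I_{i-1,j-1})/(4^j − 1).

2.20507

Richardson extrapolation on the trapezoidal column (denominator 4−1=3):
I_{1,1} = 2.3236111 + (2.3236111 − 2.6647317)/3 = 2.2099042
I_{2,1} = (4·2.2349478 − 2.3236111) / 3 = 2.2053934
I_{3,1} = 2.2125577 + (2.2125577 − 2.2349478)/3 = 2.2050943
I_{2,2} = 2.2053934 + (2.2053934 − 2.2099042)/15 = 2.2050927
I_{3,2} = (16·2.2050943 − 2.2053934) / 15 = 2.2050744
I_{3,3} = 2.2050744 + (2.2050744 − 2.2050927)/63 = 2.2050741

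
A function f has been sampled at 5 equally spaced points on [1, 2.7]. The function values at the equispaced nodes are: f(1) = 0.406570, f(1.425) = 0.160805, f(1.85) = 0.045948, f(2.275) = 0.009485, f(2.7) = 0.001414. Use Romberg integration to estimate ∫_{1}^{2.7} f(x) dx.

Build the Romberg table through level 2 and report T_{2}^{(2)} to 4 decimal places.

0.1673

T_{0}^{(0)} (trapezoid, 1 panel, h=1.7000): 0.346786
T_{1}^{(0)} (trapezoid, 2 panels, h=0.8500): 0.212449
T_{2}^{(0)} (trapezoid, 4 panels, h=0.4250): 0.178598
T_{1}^{(1)} = 0.212449 + (0.212449 − 0.346786)/3 = 0.167670
T_{2}^{(1)} = 0.178598 + (0.178598 − 0.212449)/3 = 0.167314
T_{2}^{(2)} = 0.167314 + (0.167314 − 0.167670)/15 = 0.167290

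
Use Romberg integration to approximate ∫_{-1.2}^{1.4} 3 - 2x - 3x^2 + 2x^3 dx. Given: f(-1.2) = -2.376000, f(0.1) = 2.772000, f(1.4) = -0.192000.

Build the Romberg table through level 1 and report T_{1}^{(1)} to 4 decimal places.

T_{0}^{(0)} (trapezoid, 1 panel, h=2.6000): -3.338400
T_{1}^{(0)} (trapezoid, 2 panels, h=1.3000): 1.934400
T_{1}^{(1)} = 1.934400 + (1.934400 − (-3.338400))/3 = 3.692000

3.6920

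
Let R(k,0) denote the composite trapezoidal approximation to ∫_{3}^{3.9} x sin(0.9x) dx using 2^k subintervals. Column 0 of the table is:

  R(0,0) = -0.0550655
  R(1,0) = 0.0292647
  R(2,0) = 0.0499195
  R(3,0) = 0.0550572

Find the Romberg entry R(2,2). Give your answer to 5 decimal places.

R(1,1) = (4·0.0292647 − (-0.0550655)) / 3 = 0.0573748
R(2,1) = 0.0499195 + (0.0499195 − 0.0292647)/3 = 0.0568044
R(2,2) = 0.0568044 + (0.0568044 − 0.0573748)/15 = 0.0567664

0.05677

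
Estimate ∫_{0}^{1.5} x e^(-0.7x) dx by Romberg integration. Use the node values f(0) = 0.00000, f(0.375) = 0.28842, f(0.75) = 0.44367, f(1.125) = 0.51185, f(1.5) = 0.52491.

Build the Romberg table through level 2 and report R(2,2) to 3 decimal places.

0.577

R(0,0) (trapezoid, 1 panel, h=1.5000): 0.39368
R(1,0) (trapezoid, 2 panels, h=0.7500): 0.52959
R(2,0) (trapezoid, 4 panels, h=0.3750): 0.56490
R(1,1) = 0.52959 + (0.52959 − 0.39368)/3 = 0.57489
R(2,1) = 0.56490 + (0.56490 − 0.52959)/3 = 0.57667
R(2,2) = 0.57667 + (0.57667 − 0.57489)/15 = 0.57679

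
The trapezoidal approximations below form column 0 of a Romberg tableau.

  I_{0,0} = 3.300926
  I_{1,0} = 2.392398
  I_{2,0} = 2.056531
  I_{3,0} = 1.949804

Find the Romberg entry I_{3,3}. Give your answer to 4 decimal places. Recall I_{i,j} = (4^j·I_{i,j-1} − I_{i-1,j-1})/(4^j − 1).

Richardson extrapolation on the trapezoidal column (denominator 4−1=3):
I_{1,1} = (4·2.392398 − 3.300926) / 3 = 2.089555
I_{2,1} = (4·2.056531 − 2.392398) / 3 = 1.944575
I_{3,1} = (4·1.949804 − 2.056531) / 3 = 1.914228
I_{2,2} = 1.944575 + (1.944575 − 2.089555)/15 = 1.934910
I_{3,2} = 1.914228 + (1.914228 − 1.944575)/15 = 1.912205
I_{3,3} = (64·1.912205 − 1.934910) / 63 = 1.911845

1.9118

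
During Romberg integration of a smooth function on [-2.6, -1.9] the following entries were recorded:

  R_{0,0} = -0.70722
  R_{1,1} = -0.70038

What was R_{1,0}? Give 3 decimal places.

-0.702

From R_{1,1} = (4·R_{1,0} − R_{0,0})/3, solve for R_{1,0}:
4·R_{1,0} = 3·(-0.70038) + (-0.70722) = -2.80836
R_{1,0} = -0.70209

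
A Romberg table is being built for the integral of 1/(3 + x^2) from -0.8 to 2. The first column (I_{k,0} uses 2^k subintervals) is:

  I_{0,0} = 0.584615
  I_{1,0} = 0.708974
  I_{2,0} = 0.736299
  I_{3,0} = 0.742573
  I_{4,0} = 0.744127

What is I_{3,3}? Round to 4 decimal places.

Richardson extrapolation on the trapezoidal column (denominator 4−1=3):
I_{1,1} = 0.708974 + (0.708974 − 0.584615)/3 = 0.750427
I_{2,1} = 0.736299 + (0.736299 − 0.708974)/3 = 0.745407
I_{3,1} = (4·0.742573 − 0.736299) / 3 = 0.744664
I_{2,2} = (16·0.745407 − 0.750427) / 15 = 0.745072
I_{3,2} = 0.744664 + (0.744664 − 0.745407)/15 = 0.744614
I_{3,3} = (64·0.744614 − 0.745072) / 63 = 0.744607
(Column j=1 coincides with Simpson's rule on the same nodes.)

0.7446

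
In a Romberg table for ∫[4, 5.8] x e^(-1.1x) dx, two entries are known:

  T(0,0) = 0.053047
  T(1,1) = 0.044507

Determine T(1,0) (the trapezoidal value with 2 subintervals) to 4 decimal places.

0.0466

From T(1,1) = (4·T(1,0) − T(0,0))/3, solve for T(1,0):
4·T(1,0) = 3·0.044507 + 0.053047 = 0.186568
T(1,0) = 0.046642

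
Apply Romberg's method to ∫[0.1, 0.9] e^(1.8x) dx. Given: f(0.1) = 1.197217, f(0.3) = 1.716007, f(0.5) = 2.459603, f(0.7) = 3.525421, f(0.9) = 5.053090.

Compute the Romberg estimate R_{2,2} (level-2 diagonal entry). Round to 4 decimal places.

2.1422

R_{0,0} (trapezoid, 1 panel, h=0.8000): 2.500123
R_{1,0} (trapezoid, 2 panels, h=0.4000): 2.233903
R_{2,0} (trapezoid, 4 panels, h=0.2000): 2.165237
R_{1,1} = 2.233903 + (2.233903 − 2.500123)/3 = 2.145163
R_{2,1} = 2.165237 + (2.165237 − 2.233903)/3 = 2.142348
R_{2,2} = 2.142348 + (2.142348 − 2.145163)/15 = 2.142160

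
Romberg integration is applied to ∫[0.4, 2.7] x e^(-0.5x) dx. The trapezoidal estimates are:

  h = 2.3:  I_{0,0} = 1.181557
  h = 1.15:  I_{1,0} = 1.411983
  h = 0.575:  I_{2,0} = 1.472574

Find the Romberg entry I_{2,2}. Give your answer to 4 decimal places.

Richardson extrapolation on the trapezoidal column (denominator 4−1=3):
I_{1,1} = 1.411983 + (1.411983 − 1.181557)/3 = 1.488792
I_{2,1} = (4·1.472574 − 1.411983) / 3 = 1.492771
I_{2,2} = (16·1.492771 − 1.488792) / 15 = 1.493036

1.4930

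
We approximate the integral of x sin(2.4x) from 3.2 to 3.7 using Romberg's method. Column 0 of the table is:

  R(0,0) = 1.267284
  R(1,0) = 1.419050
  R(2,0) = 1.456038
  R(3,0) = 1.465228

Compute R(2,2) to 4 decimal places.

1.4683

R(1,1) = 1.419050 + (1.419050 − 1.267284)/3 = 1.469639
R(2,1) = 1.456038 + (1.456038 − 1.419050)/3 = 1.468367
R(2,2) = 1.468367 + (1.468367 − 1.469639)/15 = 1.468282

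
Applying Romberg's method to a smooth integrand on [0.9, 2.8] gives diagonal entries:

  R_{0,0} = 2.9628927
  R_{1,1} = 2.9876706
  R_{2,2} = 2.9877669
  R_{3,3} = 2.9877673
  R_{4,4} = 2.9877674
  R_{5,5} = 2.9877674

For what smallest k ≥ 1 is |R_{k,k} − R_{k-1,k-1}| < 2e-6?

k = 3

|R_{1,1} − R_{0,0}| = 0.0247779 ≥ 2e-6
|R_{2,2} − R_{1,1}| = 0.0000963 ≥ 2e-6
|R_{3,3} − R_{2,2}| = 0.0000004 < 2e-6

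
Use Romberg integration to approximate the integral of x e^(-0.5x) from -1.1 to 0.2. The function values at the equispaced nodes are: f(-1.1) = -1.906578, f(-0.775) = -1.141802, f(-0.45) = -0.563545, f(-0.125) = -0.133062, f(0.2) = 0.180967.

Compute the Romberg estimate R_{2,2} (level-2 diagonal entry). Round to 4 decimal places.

R_{0,0} (trapezoid, 1 panel, h=1.3000): -1.121647
R_{1,0} (trapezoid, 2 panels, h=0.6500): -0.927128
R_{2,0} (trapezoid, 4 panels, h=0.3250): -0.877895
R_{1,1} = -0.927128 + (-0.927128 − (-1.121647))/3 = -0.862288
R_{2,1} = -0.877895 + (-0.877895 − (-0.927128))/3 = -0.861484
R_{2,2} = -0.861484 + (-0.861484 − (-0.862288))/15 = -0.861430

-0.8614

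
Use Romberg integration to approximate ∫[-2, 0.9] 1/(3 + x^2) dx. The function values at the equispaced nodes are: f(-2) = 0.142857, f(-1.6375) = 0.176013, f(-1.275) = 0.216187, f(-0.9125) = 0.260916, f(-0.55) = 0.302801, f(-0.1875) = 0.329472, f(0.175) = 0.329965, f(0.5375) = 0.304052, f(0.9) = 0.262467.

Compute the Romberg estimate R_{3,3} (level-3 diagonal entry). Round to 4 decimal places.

0.7715

R_{0,0} (trapezoid, 1 panel, h=2.9000): 0.587720
R_{1,0} (trapezoid, 2 panels, h=1.4500): 0.732921
R_{2,0} (trapezoid, 4 panels, h=0.7250): 0.762421
R_{3,0} (trapezoid, 8 panels, h=0.3625): 0.769250
R_{1,1} = 0.732921 + (0.732921 − 0.587720)/3 = 0.781321
R_{2,1} = 0.762421 + (0.762421 − 0.732921)/3 = 0.772254
R_{3,1} = 0.769250 + (0.769250 − 0.762421)/3 = 0.771526
R_{2,2} = 0.772254 + (0.772254 − 0.781321)/15 = 0.771650
R_{3,2} = 0.771526 + (0.771526 − 0.772254)/15 = 0.771477
R_{3,3} = 0.771477 + (0.771477 − 0.771650)/63 = 0.771474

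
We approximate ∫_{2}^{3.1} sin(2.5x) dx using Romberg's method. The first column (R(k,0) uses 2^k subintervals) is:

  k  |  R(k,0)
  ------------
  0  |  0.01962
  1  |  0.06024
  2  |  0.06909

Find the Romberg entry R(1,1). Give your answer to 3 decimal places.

0.074

R(1,1) = (4·0.06024 − 0.01962) / 3 = 0.07378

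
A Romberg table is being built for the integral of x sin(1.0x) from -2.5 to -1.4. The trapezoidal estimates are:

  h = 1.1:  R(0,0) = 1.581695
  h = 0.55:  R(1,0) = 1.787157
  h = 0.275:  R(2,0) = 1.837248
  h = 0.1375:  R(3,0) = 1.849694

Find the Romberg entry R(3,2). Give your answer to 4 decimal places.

Richardson extrapolation on the trapezoidal column (denominator 4−1=3):
R(2,1) = 1.837248 + (1.837248 − 1.787157)/3 = 1.853945
R(3,1) = (4·1.849694 − 1.837248) / 3 = 1.853843
R(3,2) = (16·1.853843 − 1.853945) / 15 = 1.853836

1.8538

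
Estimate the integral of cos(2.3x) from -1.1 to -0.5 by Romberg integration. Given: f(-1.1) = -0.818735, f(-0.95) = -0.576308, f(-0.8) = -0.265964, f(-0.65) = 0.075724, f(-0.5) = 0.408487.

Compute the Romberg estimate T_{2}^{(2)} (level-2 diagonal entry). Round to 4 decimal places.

T_{0}^{(0)} (trapezoid, 1 panel, h=0.6000): -0.123074
T_{1}^{(0)} (trapezoid, 2 panels, h=0.3000): -0.141326
T_{2}^{(0)} (trapezoid, 4 panels, h=0.1500): -0.145751
T_{1}^{(1)} = -0.141326 + (-0.141326 − (-0.123074))/3 = -0.147410
T_{2}^{(1)} = -0.145751 + (-0.145751 − (-0.141326))/3 = -0.147226
T_{2}^{(2)} = -0.147226 + (-0.147226 − (-0.147410))/15 = -0.147214

-0.1472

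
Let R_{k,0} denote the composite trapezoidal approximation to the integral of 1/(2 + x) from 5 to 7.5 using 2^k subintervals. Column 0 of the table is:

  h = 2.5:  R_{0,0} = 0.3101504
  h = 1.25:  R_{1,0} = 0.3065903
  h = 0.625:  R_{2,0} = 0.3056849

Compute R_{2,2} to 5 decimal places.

Richardson extrapolation on the trapezoidal column (denominator 4−1=3):
R_{1,1} = (4·0.3065903 − 0.3101504) / 3 = 0.3054036
R_{2,1} = 0.3056849 + (0.3056849 − 0.3065903)/3 = 0.3053831
R_{2,2} = 0.3053831 + (0.3053831 − 0.3054036)/15 = 0.3053817

0.30538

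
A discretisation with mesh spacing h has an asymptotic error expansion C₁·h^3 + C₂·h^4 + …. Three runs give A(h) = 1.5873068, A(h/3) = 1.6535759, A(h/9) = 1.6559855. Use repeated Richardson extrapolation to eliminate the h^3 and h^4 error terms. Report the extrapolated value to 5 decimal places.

1.65608

First eliminate the h^3 term (factor 3^3 = 27):
  B₁ = (27·1.6535759 − 1.5873068)/26 = 1.6561247
  B₂ = (27·1.6559855 − 1.6535759)/26 = 1.6560782
Then eliminate the h^4 term (factor 3^4 = 81):
  (81·1.6560782 − 1.6561247)/80 = 1.6560776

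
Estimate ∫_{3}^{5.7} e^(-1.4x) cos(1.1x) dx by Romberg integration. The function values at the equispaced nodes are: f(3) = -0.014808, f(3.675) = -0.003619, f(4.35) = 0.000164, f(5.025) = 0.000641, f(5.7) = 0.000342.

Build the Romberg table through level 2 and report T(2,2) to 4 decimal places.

T(0,0) (trapezoid, 1 panel, h=2.7000): -0.019529
T(1,0) (trapezoid, 2 panels, h=1.3500): -0.009543
T(2,0) (trapezoid, 4 panels, h=0.6750): -0.006782
T(1,1) = -0.009543 + (-0.009543 − (-0.019529))/3 = -0.006214
T(2,1) = -0.006782 + (-0.006782 − (-0.009543))/3 = -0.005862
T(2,2) = -0.005862 + (-0.005862 − (-0.006214))/15 = -0.005839

-0.0058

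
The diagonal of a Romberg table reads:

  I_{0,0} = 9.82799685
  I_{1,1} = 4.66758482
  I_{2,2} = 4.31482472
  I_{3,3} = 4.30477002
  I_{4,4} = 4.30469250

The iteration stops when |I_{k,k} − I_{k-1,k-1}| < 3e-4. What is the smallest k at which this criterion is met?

k = 4

|I_{1,1} − I_{0,0}| = 5.16041203 ≥ 3e-4
|I_{2,2} − I_{1,1}| = 0.35276010 ≥ 3e-4
|I_{3,3} − I_{2,2}| = 0.01005470 ≥ 3e-4
|I_{4,4} − I_{3,3}| = 0.00007752 < 3e-4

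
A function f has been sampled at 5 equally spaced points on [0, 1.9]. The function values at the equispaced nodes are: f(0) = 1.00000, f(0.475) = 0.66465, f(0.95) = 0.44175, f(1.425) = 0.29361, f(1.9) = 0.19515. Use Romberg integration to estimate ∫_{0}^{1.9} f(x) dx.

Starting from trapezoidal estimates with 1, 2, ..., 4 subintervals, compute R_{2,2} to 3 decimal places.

R_{0,0} (trapezoid, 1 panel, h=1.9000): 1.13539
R_{1,0} (trapezoid, 2 panels, h=0.9500): 0.98736
R_{2,0} (trapezoid, 4 panels, h=0.4750): 0.94885
R_{1,1} = 0.98736 + (0.98736 − 1.13539)/3 = 0.93802
R_{2,1} = 0.94885 + (0.94885 − 0.98736)/3 = 0.93601
R_{2,2} = 0.93601 + (0.93601 − 0.93802)/15 = 0.93588

0.936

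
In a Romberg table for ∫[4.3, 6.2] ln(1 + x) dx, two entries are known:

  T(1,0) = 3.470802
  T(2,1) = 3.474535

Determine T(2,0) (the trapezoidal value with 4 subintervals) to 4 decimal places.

3.4736

From T(2,1) = (4·T(2,0) − T(1,0))/3, solve for T(2,0):
4·T(2,0) = 3·3.474535 + 3.470802 = 13.894407
T(2,0) = 3.473602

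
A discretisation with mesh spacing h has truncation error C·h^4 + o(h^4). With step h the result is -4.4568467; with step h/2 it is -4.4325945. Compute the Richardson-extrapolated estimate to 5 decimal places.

-4.43098

The leading error scales as h^4; refining by a factor of 2 reduces it by 2^4 = 16.
Extrapolated value = (16·A(h/2) − A(h)) / (16 − 1)
= (16·(-4.4325945) − (-4.4568467)) / 15
= -66.4646653 / 15 = -4.4309777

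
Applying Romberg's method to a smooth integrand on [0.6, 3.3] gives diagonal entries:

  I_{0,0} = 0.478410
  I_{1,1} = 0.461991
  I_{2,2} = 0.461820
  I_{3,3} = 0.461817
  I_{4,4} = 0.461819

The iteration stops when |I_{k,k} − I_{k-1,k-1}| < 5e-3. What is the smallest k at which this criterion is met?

|I_{1,1} − I_{0,0}| = 0.016419 ≥ 5e-3
|I_{2,2} − I_{1,1}| = 0.000171 < 5e-3

k = 2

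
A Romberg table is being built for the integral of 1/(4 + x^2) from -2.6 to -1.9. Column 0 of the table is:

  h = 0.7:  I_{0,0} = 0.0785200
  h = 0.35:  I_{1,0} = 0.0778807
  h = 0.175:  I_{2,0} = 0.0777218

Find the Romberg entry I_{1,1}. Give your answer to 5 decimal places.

0.07767

I_{1,1} = 0.0778807 + (0.0778807 − 0.0785200)/3 = 0.0776676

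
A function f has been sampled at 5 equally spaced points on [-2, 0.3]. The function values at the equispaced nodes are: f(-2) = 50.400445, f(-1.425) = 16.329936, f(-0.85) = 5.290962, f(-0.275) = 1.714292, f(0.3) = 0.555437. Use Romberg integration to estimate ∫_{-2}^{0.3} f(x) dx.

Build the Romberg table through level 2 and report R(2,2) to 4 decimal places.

R(0,0) (trapezoid, 1 panel, h=2.3000): 58.599264
R(1,0) (trapezoid, 2 panels, h=1.1500): 35.384238
R(2,0) (trapezoid, 4 panels, h=0.5750): 28.067550
R(1,1) = 35.384238 + (35.384238 − 58.599264)/3 = 27.645896
R(2,1) = 28.067550 + (28.067550 − 35.384238)/3 = 25.628654
R(2,2) = 25.628654 + (25.628654 − 27.645896)/15 = 25.494171

25.4942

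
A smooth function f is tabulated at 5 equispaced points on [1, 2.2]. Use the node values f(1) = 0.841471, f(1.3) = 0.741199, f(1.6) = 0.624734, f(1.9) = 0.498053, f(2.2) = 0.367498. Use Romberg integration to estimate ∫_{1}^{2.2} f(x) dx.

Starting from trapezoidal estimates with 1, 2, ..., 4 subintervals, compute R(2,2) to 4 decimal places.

R(0,0) (trapezoid, 1 panel, h=1.2000): 0.725381
R(1,0) (trapezoid, 2 panels, h=0.6000): 0.737531
R(2,0) (trapezoid, 4 panels, h=0.3000): 0.740541
R(1,1) = 0.737531 + (0.737531 − 0.725381)/3 = 0.741581
R(2,1) = 0.740541 + (0.740541 − 0.737531)/3 = 0.741544
R(2,2) = 0.741544 + (0.741544 − 0.741581)/15 = 0.741542

0.7415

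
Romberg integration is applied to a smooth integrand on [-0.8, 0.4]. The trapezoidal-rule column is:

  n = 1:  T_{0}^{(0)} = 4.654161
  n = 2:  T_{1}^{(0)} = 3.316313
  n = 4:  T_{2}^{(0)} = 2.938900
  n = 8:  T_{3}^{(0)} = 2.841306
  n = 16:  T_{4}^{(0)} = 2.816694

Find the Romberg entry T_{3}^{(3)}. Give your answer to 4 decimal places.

2.8085

Richardson extrapolation on the trapezoidal column (denominator 4−1=3):
T_{1}^{(1)} = (4·3.316313 − 4.654161) / 3 = 2.870364
T_{2}^{(1)} = 2.938900 + (2.938900 − 3.316313)/3 = 2.813096
T_{3}^{(1)} = 2.841306 + (2.841306 − 2.938900)/3 = 2.808775
T_{2}^{(2)} = 2.813096 + (2.813096 − 2.870364)/15 = 2.809278
T_{3}^{(2)} = (16·2.808775 − 2.813096) / 15 = 2.808487
T_{3}^{(3)} = 2.808487 + (2.808487 − 2.809278)/63 = 2.808474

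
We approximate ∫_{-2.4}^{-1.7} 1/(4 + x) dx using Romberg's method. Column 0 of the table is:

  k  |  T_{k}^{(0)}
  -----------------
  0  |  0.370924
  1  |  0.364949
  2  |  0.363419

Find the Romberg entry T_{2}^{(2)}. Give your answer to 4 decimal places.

0.3629

Richardson extrapolation on the trapezoidal column (denominator 4−1=3):
T_{1}^{(1)} = 0.364949 + (0.364949 − 0.370924)/3 = 0.362957
T_{2}^{(1)} = 0.363419 + (0.363419 − 0.364949)/3 = 0.362909
T_{2}^{(2)} = (16·0.362909 − 0.362957) / 15 = 0.362906
(Column j=1 coincides with Simpson's rule on the same nodes.)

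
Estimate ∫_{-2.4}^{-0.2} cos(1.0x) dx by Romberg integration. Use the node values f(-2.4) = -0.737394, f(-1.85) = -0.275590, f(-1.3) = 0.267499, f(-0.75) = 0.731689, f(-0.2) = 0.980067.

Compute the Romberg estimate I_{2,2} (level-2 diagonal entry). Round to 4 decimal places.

0.4768

I_{0,0} (trapezoid, 1 panel, h=2.2000): 0.266940
I_{1,0} (trapezoid, 2 panels, h=1.1000): 0.427719
I_{2,0} (trapezoid, 4 panels, h=0.5500): 0.464714
I_{1,1} = 0.427719 + (0.427719 − 0.266940)/3 = 0.481312
I_{2,1} = 0.464714 + (0.464714 − 0.427719)/3 = 0.477046
I_{2,2} = 0.477046 + (0.477046 − 0.481312)/15 = 0.476762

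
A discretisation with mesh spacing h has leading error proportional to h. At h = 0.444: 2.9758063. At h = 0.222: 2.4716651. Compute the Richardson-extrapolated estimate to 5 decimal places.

1.96752

Extrapolated value = (2·A(h/2) − A(h)) / (2 − 1)
= (2·2.4716651 − 2.9758063) / 1
= 1.9675239 / 1 = 1.9675239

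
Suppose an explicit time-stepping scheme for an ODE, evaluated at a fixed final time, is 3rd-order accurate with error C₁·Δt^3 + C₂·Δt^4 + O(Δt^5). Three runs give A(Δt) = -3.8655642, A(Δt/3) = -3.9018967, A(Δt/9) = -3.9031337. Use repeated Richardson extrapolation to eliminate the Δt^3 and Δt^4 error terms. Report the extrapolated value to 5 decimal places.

-3.90318

First eliminate the Δt^3 term (factor 3^3 = 27):
  B₁ = (27·(-3.9018967) − (-3.8655642))/26 = -3.9032941
  B₂ = (27·(-3.9031337) − (-3.9018967))/26 = -3.9031813
Then eliminate the Δt^4 term (factor 3^4 = 81):
  (81·(-3.9031813) − (-3.9032941))/80 = -3.9031799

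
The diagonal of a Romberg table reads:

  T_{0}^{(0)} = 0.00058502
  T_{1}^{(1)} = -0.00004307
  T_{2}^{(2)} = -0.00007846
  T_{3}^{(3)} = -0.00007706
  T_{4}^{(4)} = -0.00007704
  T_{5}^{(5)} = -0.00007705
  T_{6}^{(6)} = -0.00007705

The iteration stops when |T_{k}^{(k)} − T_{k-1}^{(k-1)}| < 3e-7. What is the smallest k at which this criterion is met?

|T_{1}^{(1)} − T_{0}^{(0)}| = 0.00062809 ≥ 3e-7
|T_{2}^{(2)} − T_{1}^{(1)}| = 0.00003539 ≥ 3e-7
|T_{3}^{(3)} − T_{2}^{(2)}| = 0.00000140 ≥ 3e-7
|T_{4}^{(4)} − T_{3}^{(3)}| = 0.00000002 < 3e-7

k = 4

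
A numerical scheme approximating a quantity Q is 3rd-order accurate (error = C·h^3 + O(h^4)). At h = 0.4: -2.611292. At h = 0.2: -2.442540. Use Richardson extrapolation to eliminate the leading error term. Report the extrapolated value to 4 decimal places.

Extrapolated value = (8·A(h/2) − A(h)) / (8 − 1)
= (8·(-2.442540) − (-2.611292)) / 7
= -16.929028 / 7 = -2.418433

-2.4184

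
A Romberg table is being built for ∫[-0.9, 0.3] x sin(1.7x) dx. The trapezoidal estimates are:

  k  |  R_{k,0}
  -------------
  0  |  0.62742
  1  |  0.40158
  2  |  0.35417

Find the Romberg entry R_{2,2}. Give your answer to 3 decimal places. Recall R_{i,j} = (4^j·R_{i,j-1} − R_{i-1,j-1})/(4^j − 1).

0.339

Richardson extrapolation on the trapezoidal column (denominator 4−1=3):
R_{1,1} = 0.40158 + (0.40158 − 0.62742)/3 = 0.32630
R_{2,1} = (4·0.35417 − 0.40158) / 3 = 0.33837
R_{2,2} = 0.33837 + (0.33837 − 0.32630)/15 = 0.33917
(Column j=1 coincides with Simpson's rule on the same nodes.)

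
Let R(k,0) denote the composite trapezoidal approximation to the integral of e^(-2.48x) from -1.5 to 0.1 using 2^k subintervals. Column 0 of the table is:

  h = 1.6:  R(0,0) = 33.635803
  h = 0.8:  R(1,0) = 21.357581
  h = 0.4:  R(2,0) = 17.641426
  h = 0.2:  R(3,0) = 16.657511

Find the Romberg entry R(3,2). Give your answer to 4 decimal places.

Richardson extrapolation on the trapezoidal column (denominator 4−1=3):
R(2,1) = (4·17.641426 − 21.357581) / 3 = 16.402708
R(3,1) = (4·16.657511 − 17.641426) / 3 = 16.329539
R(3,2) = (16·16.329539 − 16.402708) / 15 = 16.324661

16.3247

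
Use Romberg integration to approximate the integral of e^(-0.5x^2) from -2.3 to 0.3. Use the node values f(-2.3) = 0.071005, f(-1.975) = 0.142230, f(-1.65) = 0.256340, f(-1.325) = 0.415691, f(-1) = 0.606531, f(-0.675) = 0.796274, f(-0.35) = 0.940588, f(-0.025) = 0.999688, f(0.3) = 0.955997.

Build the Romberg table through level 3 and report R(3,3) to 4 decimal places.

R(0,0) (trapezoid, 1 panel, h=2.6000): 1.335103
R(1,0) (trapezoid, 2 panels, h=1.3000): 1.456042
R(2,0) (trapezoid, 4 panels, h=0.6500): 1.506024
R(3,0) (trapezoid, 8 panels, h=0.3250): 1.518024
R(1,1) = 1.456042 + (1.456042 − 1.335103)/3 = 1.496355
R(2,1) = 1.506024 + (1.506024 − 1.456042)/3 = 1.522685
R(3,1) = 1.518024 + (1.518024 − 1.506024)/3 = 1.522024
R(2,2) = 1.522685 + (1.522685 − 1.496355)/15 = 1.524440
R(3,2) = 1.522024 + (1.522024 − 1.522685)/15 = 1.521980
R(3,3) = 1.521980 + (1.521980 − 1.524440)/63 = 1.521941

1.5219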